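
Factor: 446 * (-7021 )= - 2^1*7^1* 17^1*59^1*223^1 = - 3131366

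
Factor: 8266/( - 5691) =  - 2^1*3^(  -  1 )*7^(  -  1)*271^( - 1 )*4133^1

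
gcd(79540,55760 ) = 820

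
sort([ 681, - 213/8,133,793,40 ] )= [ - 213/8,40, 133,681,793] 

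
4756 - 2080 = 2676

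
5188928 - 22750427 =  -17561499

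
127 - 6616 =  - 6489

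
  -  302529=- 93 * 3253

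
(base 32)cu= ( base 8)636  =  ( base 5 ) 3124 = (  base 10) 414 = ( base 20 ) 10e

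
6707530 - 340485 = 6367045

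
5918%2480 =958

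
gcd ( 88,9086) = 22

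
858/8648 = 429/4324 = 0.10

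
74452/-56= - 2659/2 = -1329.50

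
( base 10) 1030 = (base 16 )406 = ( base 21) 271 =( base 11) 857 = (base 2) 10000000110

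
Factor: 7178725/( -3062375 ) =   -  287149/122495= -5^(-1 )*24499^( - 1 )*287149^1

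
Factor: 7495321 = 7495321^1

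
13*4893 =63609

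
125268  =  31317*4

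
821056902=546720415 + 274336487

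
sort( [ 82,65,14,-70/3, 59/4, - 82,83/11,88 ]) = [ - 82,  -  70/3, 83/11,14,  59/4,  65,82,88 ] 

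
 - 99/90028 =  - 99/90028 = - 0.00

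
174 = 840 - 666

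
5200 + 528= 5728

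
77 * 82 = 6314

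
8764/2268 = 3  +  70/81 = 3.86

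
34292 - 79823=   -  45531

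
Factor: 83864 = 2^3*11^1*953^1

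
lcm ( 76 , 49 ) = 3724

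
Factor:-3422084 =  - 2^2*855521^1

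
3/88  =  3/88= 0.03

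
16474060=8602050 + 7872010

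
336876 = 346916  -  10040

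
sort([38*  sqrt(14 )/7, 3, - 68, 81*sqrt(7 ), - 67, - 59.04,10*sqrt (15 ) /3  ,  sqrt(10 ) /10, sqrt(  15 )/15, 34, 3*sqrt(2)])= [  -  68, -67, - 59.04, sqrt(15)/15, sqrt(  10 ) /10,3, 3*sqrt( 2),10*sqrt(15)/3,38*sqrt (14)/7, 34, 81*sqrt( 7 )]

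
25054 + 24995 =50049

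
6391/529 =12 + 43/529 = 12.08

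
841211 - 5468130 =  - 4626919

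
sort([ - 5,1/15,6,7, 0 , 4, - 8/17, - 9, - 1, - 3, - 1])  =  [  -  9,- 5, - 3, - 1, - 1,- 8/17,0,1/15,4,  6,  7 ] 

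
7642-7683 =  - 41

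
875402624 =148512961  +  726889663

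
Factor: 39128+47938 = 87066 = 2^1*3^2 * 7^1*691^1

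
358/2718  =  179/1359 = 0.13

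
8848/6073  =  1 + 2775/6073 =1.46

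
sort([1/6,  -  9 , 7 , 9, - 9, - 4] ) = [ - 9, - 9, - 4,1/6 , 7,9 ]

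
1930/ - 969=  - 2 + 8/969=- 1.99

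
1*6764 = 6764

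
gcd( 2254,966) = 322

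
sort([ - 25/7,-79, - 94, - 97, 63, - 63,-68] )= [-97, - 94, - 79, - 68, - 63, - 25/7,63 ]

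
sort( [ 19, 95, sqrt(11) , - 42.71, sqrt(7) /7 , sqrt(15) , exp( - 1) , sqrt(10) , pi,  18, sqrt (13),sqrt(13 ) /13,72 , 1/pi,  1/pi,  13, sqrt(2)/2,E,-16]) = [ - 42.71, - 16,sqrt( 13) /13,  1/pi,1/pi,exp(-1),sqrt ( 7)/7,sqrt(2 ) /2, E,pi,sqrt(10), sqrt(11),sqrt (13),sqrt(15),13  ,  18,19,72,95] 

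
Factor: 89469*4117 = 368343873  =  3^2*23^1*179^1 * 9941^1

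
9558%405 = 243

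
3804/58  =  1902/29 = 65.59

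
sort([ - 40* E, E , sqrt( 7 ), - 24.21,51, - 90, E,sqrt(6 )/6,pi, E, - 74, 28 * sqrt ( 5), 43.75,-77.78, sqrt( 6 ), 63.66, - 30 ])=[-40*E,-90, - 77.78,-74,-30 , - 24.21 , sqrt(6)/6,  sqrt (6 ), sqrt(7 ), E, E, E, pi, 43.75, 51, 28*sqrt ( 5) , 63.66]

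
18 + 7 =25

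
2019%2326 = 2019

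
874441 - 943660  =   - 69219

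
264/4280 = 33/535 = 0.06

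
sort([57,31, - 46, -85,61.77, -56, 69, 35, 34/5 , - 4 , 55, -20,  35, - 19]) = [ - 85, - 56, - 46,  -  20, - 19, - 4,34/5,31,35,35,55,57, 61.77,69]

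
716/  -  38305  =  -1+37589/38305 = -0.02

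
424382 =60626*7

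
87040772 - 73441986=13598786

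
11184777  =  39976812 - 28792035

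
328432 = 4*82108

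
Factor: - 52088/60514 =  - 2^2*17^1*79^( - 1 ) = - 68/79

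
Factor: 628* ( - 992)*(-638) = 397458688  =  2^8*11^1*29^1 * 31^1*157^1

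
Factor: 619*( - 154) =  - 2^1* 7^1 * 11^1 * 619^1= - 95326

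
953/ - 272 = -953/272=-  3.50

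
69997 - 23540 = 46457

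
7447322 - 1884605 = 5562717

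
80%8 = 0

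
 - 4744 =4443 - 9187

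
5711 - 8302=  -  2591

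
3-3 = 0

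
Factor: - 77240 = - 2^3*5^1 *1931^1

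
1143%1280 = 1143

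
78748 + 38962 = 117710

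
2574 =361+2213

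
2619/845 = 3 + 84/845 = 3.10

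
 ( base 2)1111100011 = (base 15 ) 465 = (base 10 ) 995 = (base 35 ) sf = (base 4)33203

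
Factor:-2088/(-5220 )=2/5 = 2^1  *  5^( -1)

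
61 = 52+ 9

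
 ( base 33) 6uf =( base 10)7539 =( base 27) A96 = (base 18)154F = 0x1d73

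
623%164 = 131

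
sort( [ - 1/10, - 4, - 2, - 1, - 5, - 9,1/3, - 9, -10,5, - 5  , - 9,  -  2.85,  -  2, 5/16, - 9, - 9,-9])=[ - 10, - 9,  -  9, - 9,-9 , - 9,-9 ,- 5, - 5, - 4, - 2.85,  -  2, - 2,-1, - 1/10, 5/16, 1/3,5 ] 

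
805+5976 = 6781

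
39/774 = 13/258 = 0.05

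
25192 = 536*47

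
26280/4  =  6570 =6570.00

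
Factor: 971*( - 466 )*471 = -2^1*3^1*157^1 * 233^1*971^1 =- 213120906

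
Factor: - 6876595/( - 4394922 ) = 2^(-1) * 3^( - 1 )*5^1*7^( - 1)*11^1 *269^( - 1)*389^ ( - 1)*125029^1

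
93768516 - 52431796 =41336720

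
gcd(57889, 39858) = 949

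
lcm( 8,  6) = 24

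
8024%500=24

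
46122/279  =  165 + 29/93 = 165.31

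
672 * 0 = 0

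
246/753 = 82/251 = 0.33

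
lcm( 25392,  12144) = 279312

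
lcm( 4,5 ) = 20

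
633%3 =0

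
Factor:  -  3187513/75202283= -7^1 * 13^(  -  1 )*31^1 * 37^1 * 53^(  -  1) * 397^1*109147^(  -  1)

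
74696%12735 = 11021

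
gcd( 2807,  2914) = 1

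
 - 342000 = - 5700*60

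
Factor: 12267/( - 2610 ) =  - 47/10 = - 2^(-1 )*5^( - 1)*47^1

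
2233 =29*77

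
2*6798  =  13596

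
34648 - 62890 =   -  28242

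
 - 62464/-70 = 31232/35  =  892.34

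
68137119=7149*9531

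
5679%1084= 259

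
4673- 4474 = 199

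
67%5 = 2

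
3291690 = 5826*565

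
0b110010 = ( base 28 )1m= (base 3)1212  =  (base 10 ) 50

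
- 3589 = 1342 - 4931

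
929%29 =1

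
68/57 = 68/57 = 1.19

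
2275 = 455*5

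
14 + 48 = 62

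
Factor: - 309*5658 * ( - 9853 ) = 2^1*3^2*23^1*41^1*59^1*103^1*167^1= 17226216666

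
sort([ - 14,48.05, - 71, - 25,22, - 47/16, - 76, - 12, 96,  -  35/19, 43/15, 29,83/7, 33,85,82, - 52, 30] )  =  [ - 76, - 71, - 52, - 25, - 14, - 12, - 47/16, - 35/19 , 43/15, 83/7,  22, 29 , 30, 33,48.05,82, 85, 96 ] 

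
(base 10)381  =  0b101111101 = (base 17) 157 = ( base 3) 112010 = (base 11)317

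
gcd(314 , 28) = 2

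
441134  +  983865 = 1424999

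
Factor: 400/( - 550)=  - 8/11 = - 2^3*11^(  -  1 ) 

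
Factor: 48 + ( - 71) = -23^1= -23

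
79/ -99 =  - 79/99 = - 0.80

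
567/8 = 70 +7/8 = 70.88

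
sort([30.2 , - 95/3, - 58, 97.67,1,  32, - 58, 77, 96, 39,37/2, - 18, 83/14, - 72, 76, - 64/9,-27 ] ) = [- 72,- 58, - 58 , - 95/3, - 27,-18,  -  64/9, 1,83/14,37/2, 30.2, 32,39, 76,  77, 96,97.67 ]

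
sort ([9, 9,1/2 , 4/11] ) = [4/11, 1/2,9,9 ]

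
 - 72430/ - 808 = 36215/404 = 89.64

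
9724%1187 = 228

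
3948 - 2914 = 1034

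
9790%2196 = 1006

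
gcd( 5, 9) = 1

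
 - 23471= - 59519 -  - 36048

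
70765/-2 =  - 70765/2 = - 35382.50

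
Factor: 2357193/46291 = 3^1 * 7^( -1)*17^ (-1)*389^(-1)*785731^1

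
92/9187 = 92/9187 =0.01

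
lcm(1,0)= 0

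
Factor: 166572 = 2^2*3^2*7^1*661^1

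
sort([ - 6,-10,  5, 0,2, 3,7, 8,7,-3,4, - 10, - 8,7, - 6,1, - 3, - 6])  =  [ - 10, -10, - 8, - 6, - 6, - 6, - 3, - 3 , 0, 1,2,3, 4 , 5, 7, 7, 7, 8] 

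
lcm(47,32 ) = 1504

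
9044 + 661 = 9705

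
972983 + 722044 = 1695027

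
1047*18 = 18846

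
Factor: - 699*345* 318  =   - 2^1*3^3*5^1 * 23^1 *53^1*233^1 = - 76687290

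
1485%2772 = 1485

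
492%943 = 492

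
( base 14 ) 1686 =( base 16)FC6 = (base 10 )4038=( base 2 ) 111111000110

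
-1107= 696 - 1803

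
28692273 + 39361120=68053393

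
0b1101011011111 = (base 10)6879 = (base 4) 1223133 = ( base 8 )15337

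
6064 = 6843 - 779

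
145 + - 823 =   -  678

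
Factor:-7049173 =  - 7049173^1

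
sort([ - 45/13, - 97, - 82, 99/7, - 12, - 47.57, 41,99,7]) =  [ - 97 , - 82 ,- 47.57, - 12, - 45/13,7,99/7,  41, 99] 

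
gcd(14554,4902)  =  38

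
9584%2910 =854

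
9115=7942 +1173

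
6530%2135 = 125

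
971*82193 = 79809403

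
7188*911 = 6548268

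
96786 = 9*10754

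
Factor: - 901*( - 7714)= 2^1*7^1*17^1*19^1*29^1 * 53^1  =  6950314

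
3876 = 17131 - 13255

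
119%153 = 119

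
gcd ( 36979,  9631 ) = 1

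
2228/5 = 445 + 3/5  =  445.60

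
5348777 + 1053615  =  6402392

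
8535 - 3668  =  4867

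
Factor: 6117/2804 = 2^( - 2 ) *3^1*701^ ( - 1 )*2039^1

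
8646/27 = 320  +  2/9 =320.22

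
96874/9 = 96874/9= 10763.78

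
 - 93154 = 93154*( - 1)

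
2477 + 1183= 3660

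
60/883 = 60/883 = 0.07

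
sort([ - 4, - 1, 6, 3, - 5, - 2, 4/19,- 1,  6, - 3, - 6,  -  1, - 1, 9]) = [- 6, - 5, - 4 ,  -  3, - 2 , - 1, - 1, - 1, - 1,4/19, 3, 6,6, 9]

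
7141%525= 316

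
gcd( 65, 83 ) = 1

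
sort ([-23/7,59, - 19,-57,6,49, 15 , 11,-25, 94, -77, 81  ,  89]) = [ - 77,-57, -25, -19,- 23/7,6, 11,15,49, 59,81,89,94]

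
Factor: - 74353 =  - 74353^1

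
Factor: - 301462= - 2^1*7^1*61^1*353^1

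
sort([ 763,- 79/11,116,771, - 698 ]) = [  -  698, - 79/11, 116,763 , 771 ]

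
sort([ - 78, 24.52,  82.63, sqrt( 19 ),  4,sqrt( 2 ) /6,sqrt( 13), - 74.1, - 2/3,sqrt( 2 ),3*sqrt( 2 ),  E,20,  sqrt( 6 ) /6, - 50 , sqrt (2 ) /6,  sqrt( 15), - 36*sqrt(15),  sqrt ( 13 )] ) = [ - 36 * sqrt ( 15),-78, - 74.1,-50, - 2/3,sqrt(  2 ) /6, sqrt ( 2 )/6,sqrt( 6 )/6,sqrt( 2 ),E,sqrt(13), sqrt(13 ), sqrt(15),4,  3*sqrt(2 ),sqrt(19), 20 , 24.52, 82.63]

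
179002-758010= -579008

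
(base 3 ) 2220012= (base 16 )83F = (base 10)2111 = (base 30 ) 2AB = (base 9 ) 2805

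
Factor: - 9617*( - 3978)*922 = 2^2*3^2*13^1*17^1  *59^1* 163^1 * 461^1=   35272424772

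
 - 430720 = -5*86144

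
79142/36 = 39571/18 = 2198.39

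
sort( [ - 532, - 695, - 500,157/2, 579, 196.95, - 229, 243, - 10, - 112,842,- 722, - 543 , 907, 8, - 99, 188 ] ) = [-722, - 695,-543,- 532, - 500,-229,-112,- 99, - 10,8,  157/2,  188  ,  196.95,243, 579, 842, 907 ] 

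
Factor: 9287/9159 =3^ (-1)*37^1*43^(-1)*71^(-1)*251^1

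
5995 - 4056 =1939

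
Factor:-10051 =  - 19^1*23^2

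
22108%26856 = 22108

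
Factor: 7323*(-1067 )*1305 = -3^3*5^1*11^1*29^1*97^1*2441^1 = - 10196801505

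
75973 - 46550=29423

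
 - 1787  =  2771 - 4558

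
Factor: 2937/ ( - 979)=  - 3  =  -3^1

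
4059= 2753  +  1306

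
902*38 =34276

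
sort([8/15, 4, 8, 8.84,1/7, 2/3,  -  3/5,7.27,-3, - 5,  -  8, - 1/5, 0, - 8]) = [ - 8,  -  8,  -  5,-3,-3/5, - 1/5, 0, 1/7,8/15, 2/3, 4,  7.27, 8, 8.84]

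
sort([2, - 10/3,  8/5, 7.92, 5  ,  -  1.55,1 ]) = [ - 10/3, - 1.55,1, 8/5, 2 , 5, 7.92]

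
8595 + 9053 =17648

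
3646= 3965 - 319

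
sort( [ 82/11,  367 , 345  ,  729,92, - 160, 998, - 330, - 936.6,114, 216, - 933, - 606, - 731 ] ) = [ - 936.6, -933 ,  -  731, - 606, - 330, - 160, 82/11, 92, 114 , 216, 345, 367, 729, 998]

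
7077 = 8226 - 1149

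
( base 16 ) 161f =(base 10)5663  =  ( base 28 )767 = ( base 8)13037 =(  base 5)140123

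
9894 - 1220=8674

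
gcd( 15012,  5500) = 4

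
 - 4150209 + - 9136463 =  - 13286672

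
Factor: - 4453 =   -  61^1*73^1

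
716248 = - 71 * ( - 10088)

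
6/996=1/166 = 0.01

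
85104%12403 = 10686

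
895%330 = 235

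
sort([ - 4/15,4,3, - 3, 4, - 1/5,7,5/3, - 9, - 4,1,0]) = [ - 9, - 4, - 3, - 4/15, - 1/5, 0,1, 5/3 , 3,4, 4,7] 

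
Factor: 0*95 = 0^1 = 0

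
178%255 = 178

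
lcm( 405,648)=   3240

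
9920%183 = 38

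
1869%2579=1869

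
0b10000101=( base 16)85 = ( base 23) 5I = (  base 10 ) 133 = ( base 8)205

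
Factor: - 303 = - 3^1 * 101^1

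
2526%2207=319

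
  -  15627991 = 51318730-66946721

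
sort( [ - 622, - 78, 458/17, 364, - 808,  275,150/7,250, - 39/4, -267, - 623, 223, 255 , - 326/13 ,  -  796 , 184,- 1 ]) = [ - 808, - 796, - 623,-622,  -  267,-78, - 326/13, - 39/4, - 1, 150/7, 458/17,184, 223,250,255,275, 364 ] 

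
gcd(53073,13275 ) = 9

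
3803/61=62 + 21/61 = 62.34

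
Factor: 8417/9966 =2^( - 1)*3^(  -  1 )*11^( - 1)*19^1*151^( - 1 )*443^1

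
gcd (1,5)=1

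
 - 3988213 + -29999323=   -  33987536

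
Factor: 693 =3^2*7^1*11^1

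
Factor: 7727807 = 7727807^1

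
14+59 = 73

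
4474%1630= 1214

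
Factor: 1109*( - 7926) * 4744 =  - 41699446896 =- 2^4 * 3^1*593^1 *1109^1 * 1321^1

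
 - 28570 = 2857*( - 10)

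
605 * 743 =449515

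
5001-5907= -906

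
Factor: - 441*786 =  -346626 = - 2^1 * 3^3*7^2*131^1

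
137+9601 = 9738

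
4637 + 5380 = 10017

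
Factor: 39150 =2^1 * 3^3*5^2*29^1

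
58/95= 58/95 =0.61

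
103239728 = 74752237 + 28487491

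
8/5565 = 8/5565 = 0.00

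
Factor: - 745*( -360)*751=201418200 =2^3*3^2*5^2*149^1 * 751^1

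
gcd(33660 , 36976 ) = 4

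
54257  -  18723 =35534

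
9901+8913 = 18814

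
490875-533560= -42685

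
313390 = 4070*77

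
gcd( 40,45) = 5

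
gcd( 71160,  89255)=5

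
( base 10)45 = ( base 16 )2D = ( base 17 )2b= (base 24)1l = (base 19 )27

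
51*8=408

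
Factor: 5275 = 5^2*211^1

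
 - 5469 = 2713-8182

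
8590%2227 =1909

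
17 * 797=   13549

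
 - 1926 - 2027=- 3953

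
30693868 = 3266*9398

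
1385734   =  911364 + 474370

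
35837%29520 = 6317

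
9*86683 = 780147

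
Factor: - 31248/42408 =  - 14/19 =-2^1*7^1*19^ (-1)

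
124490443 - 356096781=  - 231606338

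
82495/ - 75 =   -  1100 + 1/15 = - 1099.93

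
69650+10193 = 79843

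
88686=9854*9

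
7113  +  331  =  7444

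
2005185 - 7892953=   -  5887768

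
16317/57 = 286  +  5/19 = 286.26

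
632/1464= 79/183 =0.43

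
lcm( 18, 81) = 162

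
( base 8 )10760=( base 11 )34a5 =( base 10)4592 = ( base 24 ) 7n8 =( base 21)A8E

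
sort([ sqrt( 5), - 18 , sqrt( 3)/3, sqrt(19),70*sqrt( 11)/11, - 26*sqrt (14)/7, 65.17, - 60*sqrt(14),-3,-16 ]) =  [ - 60 * sqrt( 14 ), - 18, - 16, - 26*sqrt( 14) /7, - 3,sqrt (3 )/3, sqrt( 5 ), sqrt(19),  70*sqrt( 11) /11, 65.17 ]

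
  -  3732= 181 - 3913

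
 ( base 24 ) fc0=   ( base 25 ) e73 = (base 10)8928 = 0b10001011100000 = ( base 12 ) 5200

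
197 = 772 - 575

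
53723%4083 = 644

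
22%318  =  22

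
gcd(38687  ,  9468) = 1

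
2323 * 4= 9292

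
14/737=14/737 = 0.02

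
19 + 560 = 579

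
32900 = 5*6580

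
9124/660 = 2281/165 = 13.82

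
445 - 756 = -311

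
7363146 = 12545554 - 5182408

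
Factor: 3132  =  2^2*3^3 * 29^1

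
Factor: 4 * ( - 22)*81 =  - 7128 = - 2^3 * 3^4*11^1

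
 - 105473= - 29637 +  - 75836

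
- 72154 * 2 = - 144308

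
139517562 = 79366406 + 60151156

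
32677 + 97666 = 130343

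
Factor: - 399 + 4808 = 4409  =  4409^1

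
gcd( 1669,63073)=1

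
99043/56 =14149/8 =1768.62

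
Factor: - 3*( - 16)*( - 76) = -3648 = - 2^6*3^1 * 19^1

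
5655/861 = 1885/287 = 6.57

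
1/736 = 1/736 = 0.00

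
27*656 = 17712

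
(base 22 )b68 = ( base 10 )5464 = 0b1010101011000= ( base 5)133324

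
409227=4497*91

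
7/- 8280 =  - 1 + 8273/8280 = - 0.00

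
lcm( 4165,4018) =341530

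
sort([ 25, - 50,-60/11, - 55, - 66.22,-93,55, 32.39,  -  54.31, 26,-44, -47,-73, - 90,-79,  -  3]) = [-93, - 90,- 79, - 73, - 66.22,- 55 ,-54.31,- 50, -47,-44, - 60/11, - 3,25, 26,32.39, 55 ]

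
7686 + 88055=95741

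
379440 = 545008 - 165568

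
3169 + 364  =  3533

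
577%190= 7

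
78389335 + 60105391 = 138494726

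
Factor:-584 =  - 2^3* 73^1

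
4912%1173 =220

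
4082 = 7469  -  3387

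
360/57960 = 1/161 = 0.01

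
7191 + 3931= 11122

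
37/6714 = 37/6714 =0.01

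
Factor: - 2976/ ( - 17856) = 1/6 = 2^( -1)*3^(-1)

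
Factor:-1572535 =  - 5^1*19^1* 16553^1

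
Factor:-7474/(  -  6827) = 2^1 *37^1*101^1 *6827^( - 1 )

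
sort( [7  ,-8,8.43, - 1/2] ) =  [  -  8, - 1/2,7, 8.43] 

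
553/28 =19 + 3/4= 19.75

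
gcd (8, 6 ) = 2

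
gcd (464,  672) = 16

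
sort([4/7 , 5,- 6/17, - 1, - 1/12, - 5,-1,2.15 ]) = [-5,  -  1, - 1,  -  6/17 , - 1/12,4/7,2.15,  5]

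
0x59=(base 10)89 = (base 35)2j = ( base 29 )32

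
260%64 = 4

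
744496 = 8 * 93062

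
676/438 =1 + 119/219 = 1.54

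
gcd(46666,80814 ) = 2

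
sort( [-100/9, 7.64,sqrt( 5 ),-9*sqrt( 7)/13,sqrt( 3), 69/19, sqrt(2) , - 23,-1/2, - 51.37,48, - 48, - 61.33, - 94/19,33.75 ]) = [ - 61.33,-51.37, - 48, - 23,-100/9, - 94/19,-9 *sqrt(7 ) /13, - 1/2,sqrt( 2 ),  sqrt( 3 ),sqrt(5) , 69/19, 7.64,33.75,48]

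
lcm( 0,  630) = 0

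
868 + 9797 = 10665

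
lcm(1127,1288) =9016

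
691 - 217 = 474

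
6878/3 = 2292+2/3 = 2292.67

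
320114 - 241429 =78685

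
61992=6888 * 9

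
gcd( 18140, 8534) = 2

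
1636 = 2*818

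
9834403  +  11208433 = 21042836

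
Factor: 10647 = 3^2*7^1 * 13^2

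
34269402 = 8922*3841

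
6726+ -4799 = 1927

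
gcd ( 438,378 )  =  6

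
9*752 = 6768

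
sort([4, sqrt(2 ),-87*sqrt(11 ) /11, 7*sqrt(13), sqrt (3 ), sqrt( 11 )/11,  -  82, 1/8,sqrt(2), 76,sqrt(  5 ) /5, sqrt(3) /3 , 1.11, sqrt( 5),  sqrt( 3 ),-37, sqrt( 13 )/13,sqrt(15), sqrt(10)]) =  [ - 82, - 37, - 87*sqrt(11) /11, 1/8,sqrt(13 ) /13,sqrt(11 ) /11,sqrt(5 )/5,  sqrt( 3 ) /3,1.11 , sqrt(2), sqrt(2), sqrt(3),  sqrt(3), sqrt (5),sqrt( 10), sqrt(15 ), 4, 7*sqrt(13), 76]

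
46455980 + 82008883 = 128464863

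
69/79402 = 69/79402=0.00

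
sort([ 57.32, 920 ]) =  [ 57.32, 920] 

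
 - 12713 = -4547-8166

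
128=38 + 90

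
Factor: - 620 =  - 2^2 * 5^1*31^1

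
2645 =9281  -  6636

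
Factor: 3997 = 7^1*571^1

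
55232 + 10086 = 65318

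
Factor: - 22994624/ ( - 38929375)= 2^6*5^(-4) *199^( - 1)*313^( - 1 )*359291^1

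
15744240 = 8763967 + 6980273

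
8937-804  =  8133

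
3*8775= 26325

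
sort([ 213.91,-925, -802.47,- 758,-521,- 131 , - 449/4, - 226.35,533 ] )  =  [ -925,-802.47, - 758, - 521,-226.35, - 131, -449/4, 213.91, 533]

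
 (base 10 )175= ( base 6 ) 451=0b10101111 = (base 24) 77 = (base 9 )214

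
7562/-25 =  - 303 + 13/25 = - 302.48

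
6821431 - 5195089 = 1626342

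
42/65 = 42/65 = 0.65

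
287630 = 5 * 57526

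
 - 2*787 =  - 1574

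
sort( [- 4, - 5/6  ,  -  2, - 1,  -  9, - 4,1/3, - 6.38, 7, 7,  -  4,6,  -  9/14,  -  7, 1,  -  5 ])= [ - 9, -7,  -  6.38, - 5 , - 4, - 4 ,  -  4,-2,  -  1, - 5/6, - 9/14 , 1/3, 1, 6, 7,  7 ] 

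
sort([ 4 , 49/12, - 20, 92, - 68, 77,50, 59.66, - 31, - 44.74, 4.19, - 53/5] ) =[ - 68, - 44.74, - 31,-20, - 53/5, 4,  49/12, 4.19, 50,59.66,77, 92]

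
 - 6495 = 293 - 6788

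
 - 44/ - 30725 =44/30725=0.00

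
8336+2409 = 10745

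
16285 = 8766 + 7519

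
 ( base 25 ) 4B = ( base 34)39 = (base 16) 6f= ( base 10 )111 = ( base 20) 5b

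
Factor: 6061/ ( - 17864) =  - 19/56 = - 2^( - 3 ) * 7^( - 1 )*19^1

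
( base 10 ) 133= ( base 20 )6D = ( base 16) 85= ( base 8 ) 205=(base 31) 49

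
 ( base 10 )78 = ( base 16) 4e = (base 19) 42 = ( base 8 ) 116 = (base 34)2A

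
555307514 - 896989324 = -341681810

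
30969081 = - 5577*( - 5553)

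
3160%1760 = 1400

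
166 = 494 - 328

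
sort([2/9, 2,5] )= [2/9,2, 5]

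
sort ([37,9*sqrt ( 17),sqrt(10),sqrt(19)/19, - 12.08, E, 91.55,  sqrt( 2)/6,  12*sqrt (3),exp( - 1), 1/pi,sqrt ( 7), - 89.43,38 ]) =[ - 89.43, - 12.08, sqrt(19)/19,sqrt( 2) /6, 1/pi , exp( - 1),sqrt( 7 )  ,  E,sqrt( 10),12*sqrt( 3),  37, 9 * sqrt (17),38,  91.55 ] 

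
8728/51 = 8728/51 = 171.14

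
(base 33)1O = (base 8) 71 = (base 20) 2h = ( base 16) 39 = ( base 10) 57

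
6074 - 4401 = 1673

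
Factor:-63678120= - 2^3*3^1*5^1 * 11^1*19^1*2539^1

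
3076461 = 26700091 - 23623630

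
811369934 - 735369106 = 76000828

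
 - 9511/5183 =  - 9511/5183 = - 1.84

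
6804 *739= 5028156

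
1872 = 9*208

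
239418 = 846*283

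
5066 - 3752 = 1314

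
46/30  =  23/15 = 1.53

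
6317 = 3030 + 3287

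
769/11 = 69 + 10/11  =  69.91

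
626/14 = 313/7 = 44.71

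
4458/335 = 4458/335 =13.31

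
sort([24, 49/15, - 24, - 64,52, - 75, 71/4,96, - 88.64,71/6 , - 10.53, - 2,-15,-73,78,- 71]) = [ - 88.64,  -  75, - 73, - 71, - 64,- 24, - 15, - 10.53, - 2,49/15,71/6,71/4,24,52,78,  96 ]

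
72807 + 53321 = 126128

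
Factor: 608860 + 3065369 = 3^1 * 13^2*7247^1 =3674229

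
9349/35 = 267 + 4/35 = 267.11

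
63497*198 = 12572406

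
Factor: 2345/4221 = 5/9  =  3^( - 2)*5^1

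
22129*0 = 0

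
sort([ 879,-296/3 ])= [ - 296/3,879 ]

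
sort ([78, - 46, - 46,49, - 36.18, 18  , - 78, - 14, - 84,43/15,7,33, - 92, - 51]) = [ - 92,  -  84, - 78, -51, - 46, - 46, - 36.18, - 14,43/15, 7,18,33, 49,78]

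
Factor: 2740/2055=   2^2*3^( - 1) = 4/3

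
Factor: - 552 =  -2^3*3^1 * 23^1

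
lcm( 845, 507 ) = 2535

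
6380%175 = 80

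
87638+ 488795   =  576433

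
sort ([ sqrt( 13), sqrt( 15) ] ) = [ sqrt( 13), sqrt( 15) ]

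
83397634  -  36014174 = 47383460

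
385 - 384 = 1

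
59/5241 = 59/5241 = 0.01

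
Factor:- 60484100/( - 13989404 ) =5^2*11^(-1)*13^( - 1) * 31^1*37^( - 1)*109^1*  179^1*661^(-1) = 15121025/3497351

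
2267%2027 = 240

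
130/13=10 = 10.00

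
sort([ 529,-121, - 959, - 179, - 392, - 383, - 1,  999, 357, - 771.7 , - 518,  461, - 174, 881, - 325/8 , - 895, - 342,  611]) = [ - 959, - 895, - 771.7, - 518,- 392, - 383, - 342, - 179, - 174,- 121 , - 325/8,-1, 357,  461, 529,611, 881,  999] 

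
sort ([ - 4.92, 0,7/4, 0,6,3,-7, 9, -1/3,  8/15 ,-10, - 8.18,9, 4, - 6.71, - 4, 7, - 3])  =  [ - 10, - 8.18, - 7, - 6.71, - 4.92,-4, - 3,  -  1/3,  0,  0, 8/15, 7/4,3,4, 6, 7, 9,9 ]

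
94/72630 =47/36315 = 0.00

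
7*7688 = 53816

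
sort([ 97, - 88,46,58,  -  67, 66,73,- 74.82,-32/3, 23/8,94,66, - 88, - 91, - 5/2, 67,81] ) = [ - 91, - 88, - 88 ,- 74.82, - 67,-32/3, - 5/2,23/8,46, 58,  66  ,  66,67, 73,81 , 94,97 ]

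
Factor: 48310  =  2^1 * 5^1*4831^1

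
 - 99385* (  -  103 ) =10236655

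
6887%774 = 695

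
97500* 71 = 6922500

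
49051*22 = 1079122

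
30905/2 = 30905/2= 15452.50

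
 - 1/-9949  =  1/9949  =  0.00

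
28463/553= 51+260/553 = 51.47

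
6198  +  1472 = 7670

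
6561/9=729  =  729.00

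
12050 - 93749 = - 81699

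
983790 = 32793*30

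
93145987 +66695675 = 159841662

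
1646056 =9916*166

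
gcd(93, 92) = 1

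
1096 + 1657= 2753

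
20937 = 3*6979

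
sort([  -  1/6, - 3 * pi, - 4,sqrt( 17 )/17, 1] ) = [ - 3 * pi, - 4,  -  1/6, sqrt( 17)/17,1] 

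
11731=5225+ 6506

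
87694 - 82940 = 4754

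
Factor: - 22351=-7^1*31^1*103^1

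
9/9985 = 9/9985 = 0.00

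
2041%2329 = 2041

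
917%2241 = 917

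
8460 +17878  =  26338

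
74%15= 14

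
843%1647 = 843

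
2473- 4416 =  - 1943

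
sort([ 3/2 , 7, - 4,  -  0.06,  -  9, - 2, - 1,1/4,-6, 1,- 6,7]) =[ - 9,-6, - 6, - 4, - 2, - 1, -0.06,1/4 , 1,3/2,7, 7]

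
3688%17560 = 3688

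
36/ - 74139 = -12/24713 = - 0.00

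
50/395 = 10/79 = 0.13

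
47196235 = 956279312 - 909083077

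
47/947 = 47/947=0.05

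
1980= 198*10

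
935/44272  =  935/44272= 0.02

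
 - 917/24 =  - 39  +  19/24 = - 38.21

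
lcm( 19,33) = 627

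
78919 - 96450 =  - 17531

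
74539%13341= 7834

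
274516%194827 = 79689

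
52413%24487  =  3439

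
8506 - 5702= 2804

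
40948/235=174  +  58/235 = 174.25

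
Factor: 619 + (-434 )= 5^1*  37^1 = 185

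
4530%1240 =810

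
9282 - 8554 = 728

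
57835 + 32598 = 90433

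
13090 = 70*187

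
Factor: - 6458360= - 2^3*5^1*161459^1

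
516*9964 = 5141424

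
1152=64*18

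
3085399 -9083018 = -5997619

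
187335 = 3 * 62445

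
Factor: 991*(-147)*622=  - 90611094 = - 2^1*3^1*7^2 * 311^1*991^1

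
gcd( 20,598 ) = 2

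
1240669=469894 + 770775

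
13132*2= 26264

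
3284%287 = 127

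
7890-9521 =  - 1631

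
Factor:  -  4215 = - 3^1*5^1*281^1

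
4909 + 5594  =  10503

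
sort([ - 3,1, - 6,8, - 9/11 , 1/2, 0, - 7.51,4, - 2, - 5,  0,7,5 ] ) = [-7.51, - 6, - 5, - 3,  -  2,  -  9/11,0,0,1/2,1,4,5,7, 8]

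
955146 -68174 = 886972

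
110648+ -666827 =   -  556179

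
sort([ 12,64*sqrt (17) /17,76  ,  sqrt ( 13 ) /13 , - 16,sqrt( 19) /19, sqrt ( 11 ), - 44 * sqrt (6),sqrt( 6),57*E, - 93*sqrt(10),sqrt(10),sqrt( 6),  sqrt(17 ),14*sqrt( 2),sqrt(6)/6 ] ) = [ - 93*sqrt(10) , - 44*sqrt(6 ), - 16, sqrt( 19)/19, sqrt( 13)/13,sqrt( 6)/6,  sqrt( 6), sqrt( 6 ),sqrt( 10 ) , sqrt(11),sqrt( 17),  12, 64 * sqrt(17 ) /17,14 * sqrt(2),76, 57*E]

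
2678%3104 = 2678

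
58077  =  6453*9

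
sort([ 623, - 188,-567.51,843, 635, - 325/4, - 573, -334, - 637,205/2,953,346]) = [  -  637,-573, - 567.51, - 334, - 188, - 325/4,205/2, 346, 623, 635, 843, 953 ]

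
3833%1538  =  757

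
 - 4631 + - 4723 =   -  9354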